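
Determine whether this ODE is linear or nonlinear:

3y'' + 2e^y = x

Nonlinear (e^y is nonlinear in y)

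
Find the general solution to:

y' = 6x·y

Separating variables and integrating:
ln|y| = 3x^2 + C

General solution: y = Ce^(3x^2)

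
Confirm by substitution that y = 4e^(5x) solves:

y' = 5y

Verification:
y = 4e^(5x)
y' = 20e^(5x)
5y = 20e^(5x)
y' = 5y ✓

Yes, it is a solution.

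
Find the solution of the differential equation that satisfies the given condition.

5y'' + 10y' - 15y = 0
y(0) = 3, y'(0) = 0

General solution: y = C₁e^x + C₂e^(-3x)
Applying ICs: C₁ = 9/4, C₂ = 3/4
Particular solution: y = (9/4)e^x + (3/4)e^(-3x)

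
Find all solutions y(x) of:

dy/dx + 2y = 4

Using integrating factor method:

General solution: y = 2 + Ce^(-2x)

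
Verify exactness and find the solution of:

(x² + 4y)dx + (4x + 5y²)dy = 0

Verify exactness: ∂M/∂y = ∂N/∂x ✓
Find F(x,y) such that ∂F/∂x = M, ∂F/∂y = N
Solution: x³/3 + 4xy + 5y³/3 = C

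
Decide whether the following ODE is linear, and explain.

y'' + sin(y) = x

Nonlinear (sin(y) is nonlinear in y)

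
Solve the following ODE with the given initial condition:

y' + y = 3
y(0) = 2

General solution: y = 3 + Ce^(-x)
Applying y(0) = 2: C = 2 - 3 = -1
Particular solution: y = 3 - e^(-x)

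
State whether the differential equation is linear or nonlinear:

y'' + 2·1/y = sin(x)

Nonlinear (1/y term)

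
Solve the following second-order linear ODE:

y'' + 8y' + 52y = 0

Characteristic equation: r² + 8r + 52 = 0
Roots: r = -4 ± 6i (complex conjugates)
General solution: y = e^(-4x)(C₁cos(6x) + C₂sin(6x))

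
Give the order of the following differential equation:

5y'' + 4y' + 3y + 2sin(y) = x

The order is 2 (highest derivative is of order 2).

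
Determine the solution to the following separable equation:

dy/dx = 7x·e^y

Separating variables and integrating:
-e^(-y) = 7x²/2 + C

General solution: y = -ln(C - 7x²/2)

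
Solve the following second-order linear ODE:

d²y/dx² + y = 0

Characteristic equation: r² + 1 = 0
Roots: r = ±i (complex conjugates)
General solution: y = C₁cos(x) + C₂sin(x)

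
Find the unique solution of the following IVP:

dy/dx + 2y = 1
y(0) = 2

General solution: y = 1/2 + Ce^(-2x)
Applying y(0) = 2: C = 2 - 1/2 = 3/2
Particular solution: y = 1/2 + (3/2)e^(-2x)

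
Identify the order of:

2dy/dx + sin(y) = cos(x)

The order is 1 (highest derivative is of order 1).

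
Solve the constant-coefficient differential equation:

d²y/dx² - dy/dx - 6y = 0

Characteristic equation: r² - r - 6 = 0
Roots: r = 3, -2 (distinct real)
General solution: y = C₁e^(3x) + C₂e^(-2x)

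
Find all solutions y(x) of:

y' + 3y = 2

Using integrating factor method:

General solution: y = 2/3 + Ce^(-3x)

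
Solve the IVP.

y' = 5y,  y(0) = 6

General solution: y = Ce^(5x)
Applying IC y(0) = 6:
Particular solution: y = 6e^(5x)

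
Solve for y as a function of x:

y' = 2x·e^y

Separating variables and integrating:
-e^(-y) = x² + C

General solution: y = -ln(C - x²)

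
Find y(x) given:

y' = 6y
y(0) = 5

General solution: y = Ce^(6x)
Applying IC y(0) = 5:
Particular solution: y = 5e^(6x)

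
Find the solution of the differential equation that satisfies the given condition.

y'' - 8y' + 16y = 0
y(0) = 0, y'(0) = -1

General solution: y = (C₁ + C₂x)e^(4x)
Repeated root r = 4
Applying ICs: C₁ = 0, C₂ = -1
Particular solution: y = -xe^(4x)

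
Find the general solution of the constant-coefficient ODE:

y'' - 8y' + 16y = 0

Characteristic equation: r² - 8r + 16 = 0
Factored: (r - 4)² = 0
Repeated root: r = 4
General solution: y = (C₁ + C₂x)e^(4x)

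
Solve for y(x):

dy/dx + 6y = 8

Using integrating factor method:

General solution: y = 4/3 + Ce^(-6x)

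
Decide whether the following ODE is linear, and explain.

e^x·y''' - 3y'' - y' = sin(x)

Linear (y and its derivatives appear to the first power only, no products of y terms)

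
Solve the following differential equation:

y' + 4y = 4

Using integrating factor method:

General solution: y = 1 + Ce^(-4x)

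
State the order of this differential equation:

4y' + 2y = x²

The order is 1 (highest derivative is of order 1).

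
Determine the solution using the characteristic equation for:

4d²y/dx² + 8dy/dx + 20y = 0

Characteristic equation: 4r² + 8r + 20 = 0
Divide by 4: r² + 2r + 5 = 0
Roots: r = -1 ± 2i (complex conjugates)
General solution: y = e^(-x)(C₁cos(2x) + C₂sin(2x))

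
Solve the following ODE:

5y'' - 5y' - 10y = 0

Characteristic equation: 5r² - 5r - 10 = 0
Divide by 5: r² - r - 2 = 0
Roots: r = 2, -1 (distinct real)
General solution: y = C₁e^(2x) + C₂e^(-x)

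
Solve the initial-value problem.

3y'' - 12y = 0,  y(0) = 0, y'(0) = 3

General solution: y = C₁e^(2x) + C₂e^(-2x)
Applying ICs: C₁ = 3/4, C₂ = -3/4
Particular solution: y = (3/4)e^(2x) - (3/4)e^(-2x)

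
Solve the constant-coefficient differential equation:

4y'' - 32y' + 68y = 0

Characteristic equation: 4r² - 32r + 68 = 0
Divide by 4: r² - 8r + 17 = 0
Roots: r = 4 ± i (complex conjugates)
General solution: y = e^(4x)(C₁cos(x) + C₂sin(x))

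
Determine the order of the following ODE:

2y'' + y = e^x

The order is 2 (highest derivative is of order 2).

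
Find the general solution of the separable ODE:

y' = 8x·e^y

Separating variables and integrating:
-e^(-y) = 4x² + C

General solution: y = -ln(C - 4x²)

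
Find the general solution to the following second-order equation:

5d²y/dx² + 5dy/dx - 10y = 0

Characteristic equation: 5r² + 5r - 10 = 0
Divide by 5: r² + r - 2 = 0
Roots: r = 1, -2 (distinct real)
General solution: y = C₁e^x + C₂e^(-2x)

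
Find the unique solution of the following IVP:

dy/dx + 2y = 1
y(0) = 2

General solution: y = 1/2 + Ce^(-2x)
Applying y(0) = 2: C = 2 - 1/2 = 3/2
Particular solution: y = 1/2 + (3/2)e^(-2x)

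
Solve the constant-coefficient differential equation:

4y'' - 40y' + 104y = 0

Characteristic equation: 4r² - 40r + 104 = 0
Divide by 4: r² - 10r + 26 = 0
Roots: r = 5 ± i (complex conjugates)
General solution: y = e^(5x)(C₁cos(x) + C₂sin(x))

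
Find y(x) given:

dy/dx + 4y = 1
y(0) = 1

General solution: y = 1/4 + Ce^(-4x)
Applying y(0) = 1: C = 1 - 1/4 = 3/4
Particular solution: y = 1/4 + (3/4)e^(-4x)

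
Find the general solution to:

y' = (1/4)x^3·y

Separating variables and integrating:
ln|y| = x^4/16 + C

General solution: y = Ce^(x^4/16)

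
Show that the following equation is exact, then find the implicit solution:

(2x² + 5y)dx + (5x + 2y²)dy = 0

Verify exactness: ∂M/∂y = ∂N/∂x ✓
Find F(x,y) such that ∂F/∂x = M, ∂F/∂y = N
Solution: 2x³/3 + 5xy + 2y³/3 = C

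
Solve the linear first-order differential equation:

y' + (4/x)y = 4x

Using integrating factor method:

General solution: y = (2/3)x^2 + Cx^(-4)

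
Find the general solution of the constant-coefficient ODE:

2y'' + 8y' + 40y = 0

Characteristic equation: 2r² + 8r + 40 = 0
Divide by 2: r² + 4r + 20 = 0
Roots: r = -2 ± 4i (complex conjugates)
General solution: y = e^(-2x)(C₁cos(4x) + C₂sin(4x))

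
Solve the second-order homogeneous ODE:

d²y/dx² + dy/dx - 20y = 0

Characteristic equation: r² + r - 20 = 0
Roots: r = 4, -5 (distinct real)
General solution: y = C₁e^(4x) + C₂e^(-5x)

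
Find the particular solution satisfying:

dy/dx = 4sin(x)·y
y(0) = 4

General solution: y = Ce^(-4cos(x))
Applying IC y(0) = 4:
Particular solution: y = 4e^(4(1-cos(x)))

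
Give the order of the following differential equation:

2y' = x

The order is 1 (highest derivative is of order 1).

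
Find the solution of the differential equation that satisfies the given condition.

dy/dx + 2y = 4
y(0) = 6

General solution: y = 2 + Ce^(-2x)
Applying y(0) = 6: C = 6 - 2 = 4
Particular solution: y = 2 + 4e^(-2x)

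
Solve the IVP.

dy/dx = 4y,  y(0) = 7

General solution: y = Ce^(4x)
Applying IC y(0) = 7:
Particular solution: y = 7e^(4x)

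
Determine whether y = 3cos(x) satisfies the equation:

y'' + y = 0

Verification:
y'' = -3cos(x)
y'' + y = 0 ✓

Yes, it is a solution.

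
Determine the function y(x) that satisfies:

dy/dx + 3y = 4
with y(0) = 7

General solution: y = 4/3 + Ce^(-3x)
Applying y(0) = 7: C = 7 - 4/3 = 17/3
Particular solution: y = 4/3 + (17/3)e^(-3x)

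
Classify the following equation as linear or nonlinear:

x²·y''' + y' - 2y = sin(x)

Linear (y and its derivatives appear to the first power only, no products of y terms)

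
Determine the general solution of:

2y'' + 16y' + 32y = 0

Characteristic equation: 2r² + 16r + 32 = 0
Divide by 2: r² + 8r + 16 = 0
Factored: (r + 4)² = 0
Repeated root: r = -4
General solution: y = (C₁ + C₂x)e^(-4x)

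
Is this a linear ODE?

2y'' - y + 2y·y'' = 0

No. Nonlinear (y·y'' term)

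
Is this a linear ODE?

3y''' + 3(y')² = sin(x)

No. Nonlinear ((y')² term)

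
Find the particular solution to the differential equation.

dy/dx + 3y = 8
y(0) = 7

General solution: y = 8/3 + Ce^(-3x)
Applying y(0) = 7: C = 7 - 8/3 = 13/3
Particular solution: y = 8/3 + (13/3)e^(-3x)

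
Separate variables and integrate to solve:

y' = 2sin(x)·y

Separating variables and integrating:
ln|y| = -2cos(x) + C

General solution: y = Ce^(-2cos(x))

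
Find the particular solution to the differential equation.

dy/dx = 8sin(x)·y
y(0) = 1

General solution: y = Ce^(-8cos(x))
Applying IC y(0) = 1:
Particular solution: y = e^(8(1-cos(x)))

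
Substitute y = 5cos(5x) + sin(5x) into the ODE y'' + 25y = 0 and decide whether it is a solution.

Verification:
y'' = -125cos(5x) - 25sin(5x)
y'' + 25y = 0 ✓

Yes, it is a solution.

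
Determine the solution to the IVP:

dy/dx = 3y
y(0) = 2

General solution: y = Ce^(3x)
Applying IC y(0) = 2:
Particular solution: y = 2e^(3x)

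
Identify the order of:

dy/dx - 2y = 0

The order is 1 (highest derivative is of order 1).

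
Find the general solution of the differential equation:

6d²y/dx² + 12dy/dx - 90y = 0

Characteristic equation: 6r² + 12r - 90 = 0
Divide by 6: r² + 2r - 15 = 0
Roots: r = 3, -5 (distinct real)
General solution: y = C₁e^(3x) + C₂e^(-5x)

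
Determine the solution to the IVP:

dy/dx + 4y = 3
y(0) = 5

General solution: y = 3/4 + Ce^(-4x)
Applying y(0) = 5: C = 5 - 3/4 = 17/4
Particular solution: y = 3/4 + (17/4)e^(-4x)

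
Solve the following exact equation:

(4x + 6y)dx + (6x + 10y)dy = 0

Verify exactness: ∂M/∂y = ∂N/∂x ✓
Find F(x,y) such that ∂F/∂x = M, ∂F/∂y = N
Solution: 2x² + 6xy + 5y² = C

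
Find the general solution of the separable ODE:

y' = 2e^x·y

Separating variables and integrating:
ln|y| = 2e^x + C

General solution: y = Ce^(2e^x)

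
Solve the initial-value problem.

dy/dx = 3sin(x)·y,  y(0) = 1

General solution: y = Ce^(-3cos(x))
Applying IC y(0) = 1:
Particular solution: y = e^(3(1-cos(x)))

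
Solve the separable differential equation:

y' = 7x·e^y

Separating variables and integrating:
-e^(-y) = 7x²/2 + C

General solution: y = -ln(C - 7x²/2)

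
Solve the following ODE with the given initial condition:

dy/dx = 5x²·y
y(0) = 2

General solution: y = Ce^(5x³/3)
Applying IC y(0) = 2:
Particular solution: y = 2e^(5x³/3)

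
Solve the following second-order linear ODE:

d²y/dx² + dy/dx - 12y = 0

Characteristic equation: r² + r - 12 = 0
Roots: r = 3, -4 (distinct real)
General solution: y = C₁e^(3x) + C₂e^(-4x)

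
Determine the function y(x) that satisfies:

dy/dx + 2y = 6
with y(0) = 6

General solution: y = 3 + Ce^(-2x)
Applying y(0) = 6: C = 6 - 3 = 3
Particular solution: y = 3 + 3e^(-2x)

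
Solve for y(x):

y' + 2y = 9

Using integrating factor method:

General solution: y = 9/2 + Ce^(-2x)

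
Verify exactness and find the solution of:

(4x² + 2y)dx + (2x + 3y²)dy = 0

Verify exactness: ∂M/∂y = ∂N/∂x ✓
Find F(x,y) such that ∂F/∂x = M, ∂F/∂y = N
Solution: 4x³/3 + 2xy + y³ = C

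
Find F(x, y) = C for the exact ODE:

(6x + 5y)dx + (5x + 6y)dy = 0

Verify exactness: ∂M/∂y = ∂N/∂x ✓
Find F(x,y) such that ∂F/∂x = M, ∂F/∂y = N
Solution: 3x² + 5xy + 3y² = C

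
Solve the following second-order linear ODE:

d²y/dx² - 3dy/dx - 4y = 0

Characteristic equation: r² - 3r - 4 = 0
Roots: r = 4, -1 (distinct real)
General solution: y = C₁e^(4x) + C₂e^(-x)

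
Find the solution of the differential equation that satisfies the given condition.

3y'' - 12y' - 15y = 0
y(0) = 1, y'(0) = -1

General solution: y = C₁e^(5x) + C₂e^(-x)
Applying ICs: C₁ = 0, C₂ = 1
Particular solution: y = e^(-x)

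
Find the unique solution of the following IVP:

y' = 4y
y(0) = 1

General solution: y = Ce^(4x)
Applying IC y(0) = 1:
Particular solution: y = e^(4x)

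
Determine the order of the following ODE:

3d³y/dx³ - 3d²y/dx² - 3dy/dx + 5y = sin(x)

The order is 3 (highest derivative is of order 3).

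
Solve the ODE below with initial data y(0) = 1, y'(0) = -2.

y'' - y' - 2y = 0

General solution: y = C₁e^(2x) + C₂e^(-x)
Applying ICs: C₁ = -1/3, C₂ = 4/3
Particular solution: y = -(1/3)e^(2x) + (4/3)e^(-x)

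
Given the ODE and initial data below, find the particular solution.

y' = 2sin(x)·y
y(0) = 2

General solution: y = Ce^(-2cos(x))
Applying IC y(0) = 2:
Particular solution: y = 2e^(2(1-cos(x)))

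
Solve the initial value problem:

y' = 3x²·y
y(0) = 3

General solution: y = Ce^(x³)
Applying IC y(0) = 3:
Particular solution: y = 3e^(x³)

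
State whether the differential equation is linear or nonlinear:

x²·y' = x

Linear (y and its derivatives appear to the first power only, no products of y terms)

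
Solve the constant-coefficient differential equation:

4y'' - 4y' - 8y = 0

Characteristic equation: 4r² - 4r - 8 = 0
Divide by 4: r² - r - 2 = 0
Roots: r = 2, -1 (distinct real)
General solution: y = C₁e^(2x) + C₂e^(-x)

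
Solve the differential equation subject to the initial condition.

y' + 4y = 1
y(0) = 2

General solution: y = 1/4 + Ce^(-4x)
Applying y(0) = 2: C = 2 - 1/4 = 7/4
Particular solution: y = 1/4 + (7/4)e^(-4x)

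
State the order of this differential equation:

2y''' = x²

The order is 3 (highest derivative is of order 3).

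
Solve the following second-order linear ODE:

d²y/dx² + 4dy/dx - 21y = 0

Characteristic equation: r² + 4r - 21 = 0
Roots: r = 3, -7 (distinct real)
General solution: y = C₁e^(3x) + C₂e^(-7x)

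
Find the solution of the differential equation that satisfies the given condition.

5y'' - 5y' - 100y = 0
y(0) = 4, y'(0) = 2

General solution: y = C₁e^(5x) + C₂e^(-4x)
Applying ICs: C₁ = 2, C₂ = 2
Particular solution: y = 2e^(5x) + 2e^(-4x)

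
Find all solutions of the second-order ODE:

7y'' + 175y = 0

Characteristic equation: 7r² + 175 = 0
Divide by 7: r² + 25 = 0
Roots: r = ±5i (complex conjugates)
General solution: y = C₁cos(5x) + C₂sin(5x)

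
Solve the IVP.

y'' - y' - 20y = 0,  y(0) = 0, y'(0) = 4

General solution: y = C₁e^(5x) + C₂e^(-4x)
Applying ICs: C₁ = 4/9, C₂ = -4/9
Particular solution: y = (4/9)e^(5x) - (4/9)e^(-4x)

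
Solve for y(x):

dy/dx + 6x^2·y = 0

Using integrating factor method:

General solution: y = Ce^(-2x^3)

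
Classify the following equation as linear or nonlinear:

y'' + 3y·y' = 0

Nonlinear (product y·y')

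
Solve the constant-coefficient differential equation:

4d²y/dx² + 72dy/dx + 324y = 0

Characteristic equation: 4r² + 72r + 324 = 0
Divide by 4: r² + 18r + 81 = 0
Factored: (r + 9)² = 0
Repeated root: r = -9
General solution: y = (C₁ + C₂x)e^(-9x)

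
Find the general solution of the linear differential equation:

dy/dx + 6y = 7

Using integrating factor method:

General solution: y = 7/6 + Ce^(-6x)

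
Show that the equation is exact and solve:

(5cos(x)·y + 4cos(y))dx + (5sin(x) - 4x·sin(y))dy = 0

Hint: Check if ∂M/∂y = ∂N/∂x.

Verify exactness: ∂M/∂y = ∂N/∂x ✓
Find F(x,y) such that ∂F/∂x = M, ∂F/∂y = N
Solution: 5sin(x)·y + 4x·cos(y) = C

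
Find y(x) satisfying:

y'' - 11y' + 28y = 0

Characteristic equation: r² - 11r + 28 = 0
Roots: r = 4, 7 (distinct real)
General solution: y = C₁e^(4x) + C₂e^(7x)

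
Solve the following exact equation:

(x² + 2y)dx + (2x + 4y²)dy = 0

Verify exactness: ∂M/∂y = ∂N/∂x ✓
Find F(x,y) such that ∂F/∂x = M, ∂F/∂y = N
Solution: x³/3 + 2xy + 4y³/3 = C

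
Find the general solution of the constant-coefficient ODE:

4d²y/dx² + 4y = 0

Characteristic equation: 4r² + 4 = 0
Divide by 4: r² + 1 = 0
Roots: r = ±i (complex conjugates)
General solution: y = C₁cos(x) + C₂sin(x)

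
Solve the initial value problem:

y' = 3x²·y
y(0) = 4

General solution: y = Ce^(x³)
Applying IC y(0) = 4:
Particular solution: y = 4e^(x³)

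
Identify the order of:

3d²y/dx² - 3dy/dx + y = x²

The order is 2 (highest derivative is of order 2).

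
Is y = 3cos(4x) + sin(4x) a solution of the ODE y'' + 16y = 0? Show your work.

Verification:
y'' = -48cos(4x) - 16sin(4x)
y'' + 16y = 0 ✓

Yes, it is a solution.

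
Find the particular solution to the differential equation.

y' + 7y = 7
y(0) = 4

General solution: y = 1 + Ce^(-7x)
Applying y(0) = 4: C = 4 - 1 = 3
Particular solution: y = 1 + 3e^(-7x)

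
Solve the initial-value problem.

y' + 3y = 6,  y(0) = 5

General solution: y = 2 + Ce^(-3x)
Applying y(0) = 5: C = 5 - 2 = 3
Particular solution: y = 2 + 3e^(-3x)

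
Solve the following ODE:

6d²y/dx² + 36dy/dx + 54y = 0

Characteristic equation: 6r² + 36r + 54 = 0
Divide by 6: r² + 6r + 9 = 0
Factored: (r + 3)² = 0
Repeated root: r = -3
General solution: y = (C₁ + C₂x)e^(-3x)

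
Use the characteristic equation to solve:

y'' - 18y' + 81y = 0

Characteristic equation: r² - 18r + 81 = 0
Factored: (r - 9)² = 0
Repeated root: r = 9
General solution: y = (C₁ + C₂x)e^(9x)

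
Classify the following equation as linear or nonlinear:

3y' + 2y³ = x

Nonlinear (y³ term)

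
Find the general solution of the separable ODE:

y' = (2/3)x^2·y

Separating variables and integrating:
ln|y| = 2x^3/9 + C

General solution: y = Ce^(2x^3/9)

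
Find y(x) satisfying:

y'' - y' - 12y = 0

Characteristic equation: r² - r - 12 = 0
Roots: r = 4, -3 (distinct real)
General solution: y = C₁e^(4x) + C₂e^(-3x)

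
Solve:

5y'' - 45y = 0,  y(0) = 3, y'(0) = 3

General solution: y = C₁e^(3x) + C₂e^(-3x)
Applying ICs: C₁ = 2, C₂ = 1
Particular solution: y = 2e^(3x) + e^(-3x)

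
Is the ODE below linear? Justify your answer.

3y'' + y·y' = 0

No. Nonlinear (product y·y')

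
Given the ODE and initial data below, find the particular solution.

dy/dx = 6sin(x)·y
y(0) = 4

General solution: y = Ce^(-6cos(x))
Applying IC y(0) = 4:
Particular solution: y = 4e^(6(1-cos(x)))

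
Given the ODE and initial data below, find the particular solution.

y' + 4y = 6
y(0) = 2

General solution: y = 3/2 + Ce^(-4x)
Applying y(0) = 2: C = 2 - 3/2 = 1/2
Particular solution: y = 3/2 + (1/2)e^(-4x)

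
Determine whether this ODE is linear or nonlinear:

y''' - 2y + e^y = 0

Nonlinear (e^y is nonlinear in y)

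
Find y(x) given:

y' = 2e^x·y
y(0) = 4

General solution: y = Ce^(2e^x)
Applying IC y(0) = 4:
Particular solution: y = 4e^(2(e^x - 1))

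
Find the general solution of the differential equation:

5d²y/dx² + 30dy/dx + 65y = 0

Characteristic equation: 5r² + 30r + 65 = 0
Divide by 5: r² + 6r + 13 = 0
Roots: r = -3 ± 2i (complex conjugates)
General solution: y = e^(-3x)(C₁cos(2x) + C₂sin(2x))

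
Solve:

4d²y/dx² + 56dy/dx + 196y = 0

Characteristic equation: 4r² + 56r + 196 = 0
Divide by 4: r² + 14r + 49 = 0
Factored: (r + 7)² = 0
Repeated root: r = -7
General solution: y = (C₁ + C₂x)e^(-7x)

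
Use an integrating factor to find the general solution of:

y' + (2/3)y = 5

Using integrating factor method:

General solution: y = 15/2 + Ce^(-2x/3)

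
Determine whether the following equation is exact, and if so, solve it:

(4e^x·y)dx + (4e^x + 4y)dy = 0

Verify exactness: ∂M/∂y = ∂N/∂x ✓
Find F(x,y) such that ∂F/∂x = M, ∂F/∂y = N
Solution: 4e^x·y + 2y² = C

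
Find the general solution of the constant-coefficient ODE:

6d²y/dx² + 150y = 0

Characteristic equation: 6r² + 150 = 0
Divide by 6: r² + 25 = 0
Roots: r = ±5i (complex conjugates)
General solution: y = C₁cos(5x) + C₂sin(5x)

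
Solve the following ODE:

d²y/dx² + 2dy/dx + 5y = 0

Characteristic equation: r² + 2r + 5 = 0
Roots: r = -1 ± 2i (complex conjugates)
General solution: y = e^(-x)(C₁cos(2x) + C₂sin(2x))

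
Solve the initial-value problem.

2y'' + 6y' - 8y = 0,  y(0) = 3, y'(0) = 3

General solution: y = C₁e^x + C₂e^(-4x)
Applying ICs: C₁ = 3, C₂ = 0
Particular solution: y = 3e^x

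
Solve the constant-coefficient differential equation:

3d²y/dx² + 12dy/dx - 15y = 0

Characteristic equation: 3r² + 12r - 15 = 0
Divide by 3: r² + 4r - 5 = 0
Roots: r = 1, -5 (distinct real)
General solution: y = C₁e^x + C₂e^(-5x)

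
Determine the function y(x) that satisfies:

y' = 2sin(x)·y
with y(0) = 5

General solution: y = Ce^(-2cos(x))
Applying IC y(0) = 5:
Particular solution: y = 5e^(2(1-cos(x)))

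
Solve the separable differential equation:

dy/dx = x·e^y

Separating variables and integrating:
-e^(-y) = x²/2 + C

General solution: y = -ln(C - x²/2)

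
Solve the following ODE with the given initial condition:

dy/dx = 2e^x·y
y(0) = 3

General solution: y = Ce^(2e^x)
Applying IC y(0) = 3:
Particular solution: y = 3e^(2(e^x - 1))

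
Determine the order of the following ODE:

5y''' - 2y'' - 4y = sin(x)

The order is 3 (highest derivative is of order 3).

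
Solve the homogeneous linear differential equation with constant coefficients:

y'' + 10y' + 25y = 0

Characteristic equation: r² + 10r + 25 = 0
Factored: (r + 5)² = 0
Repeated root: r = -5
General solution: y = (C₁ + C₂x)e^(-5x)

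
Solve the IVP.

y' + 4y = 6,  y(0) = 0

General solution: y = 3/2 + Ce^(-4x)
Applying y(0) = 0: C = 0 - 3/2 = -3/2
Particular solution: y = 3/2 - (3/2)e^(-4x)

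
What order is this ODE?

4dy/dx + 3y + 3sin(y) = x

The order is 1 (highest derivative is of order 1).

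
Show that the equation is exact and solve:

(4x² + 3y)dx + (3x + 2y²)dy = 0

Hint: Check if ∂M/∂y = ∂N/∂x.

Verify exactness: ∂M/∂y = ∂N/∂x ✓
Find F(x,y) such that ∂F/∂x = M, ∂F/∂y = N
Solution: 4x³/3 + 3xy + 2y³/3 = C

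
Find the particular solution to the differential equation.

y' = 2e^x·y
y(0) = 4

General solution: y = Ce^(2e^x)
Applying IC y(0) = 4:
Particular solution: y = 4e^(2(e^x - 1))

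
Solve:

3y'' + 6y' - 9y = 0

Characteristic equation: 3r² + 6r - 9 = 0
Divide by 3: r² + 2r - 3 = 0
Roots: r = 1, -3 (distinct real)
General solution: y = C₁e^x + C₂e^(-3x)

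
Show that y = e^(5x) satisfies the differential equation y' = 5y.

Verification:
y = e^(5x)
y' = 5e^(5x)
5y = 5e^(5x)
y' = 5y ✓

Yes, it is a solution.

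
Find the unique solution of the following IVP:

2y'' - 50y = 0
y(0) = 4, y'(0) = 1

General solution: y = C₁e^(5x) + C₂e^(-5x)
Applying ICs: C₁ = 21/10, C₂ = 19/10
Particular solution: y = (21/10)e^(5x) + (19/10)e^(-5x)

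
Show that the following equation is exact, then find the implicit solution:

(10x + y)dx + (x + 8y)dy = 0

Verify exactness: ∂M/∂y = ∂N/∂x ✓
Find F(x,y) such that ∂F/∂x = M, ∂F/∂y = N
Solution: 5x² + xy + 4y² = C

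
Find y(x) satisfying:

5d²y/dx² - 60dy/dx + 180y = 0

Characteristic equation: 5r² - 60r + 180 = 0
Divide by 5: r² - 12r + 36 = 0
Factored: (r - 6)² = 0
Repeated root: r = 6
General solution: y = (C₁ + C₂x)e^(6x)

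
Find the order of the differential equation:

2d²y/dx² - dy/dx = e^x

The order is 2 (highest derivative is of order 2).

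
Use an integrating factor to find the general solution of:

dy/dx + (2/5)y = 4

Using integrating factor method:

General solution: y = 10 + Ce^(-2x/5)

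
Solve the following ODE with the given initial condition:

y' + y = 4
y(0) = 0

General solution: y = 4 + Ce^(-x)
Applying y(0) = 0: C = 0 - 4 = -4
Particular solution: y = 4 - 4e^(-x)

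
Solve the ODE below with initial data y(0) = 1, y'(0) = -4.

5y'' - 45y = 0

General solution: y = C₁e^(3x) + C₂e^(-3x)
Applying ICs: C₁ = -1/6, C₂ = 7/6
Particular solution: y = -(1/6)e^(3x) + (7/6)e^(-3x)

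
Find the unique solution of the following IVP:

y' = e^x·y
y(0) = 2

General solution: y = Ce^(e^x)
Applying IC y(0) = 2:
Particular solution: y = 2e^(e^x - 1)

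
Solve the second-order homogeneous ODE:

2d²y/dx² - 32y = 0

Characteristic equation: 2r² - 32 = 0
Divide by 2: r² - 16 = 0
Roots: r = 4, -4 (distinct real)
General solution: y = C₁e^(4x) + C₂e^(-4x)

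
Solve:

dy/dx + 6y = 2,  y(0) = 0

General solution: y = 1/3 + Ce^(-6x)
Applying y(0) = 0: C = 0 - 1/3 = -1/3
Particular solution: y = 1/3 - (1/3)e^(-6x)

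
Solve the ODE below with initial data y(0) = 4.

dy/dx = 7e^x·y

General solution: y = Ce^(7e^x)
Applying IC y(0) = 4:
Particular solution: y = 4e^(7(e^x - 1))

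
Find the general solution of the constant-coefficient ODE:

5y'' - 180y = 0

Characteristic equation: 5r² - 180 = 0
Divide by 5: r² - 36 = 0
Roots: r = 6, -6 (distinct real)
General solution: y = C₁e^(6x) + C₂e^(-6x)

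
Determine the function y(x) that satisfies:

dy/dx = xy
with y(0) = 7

General solution: y = Ce^(x²/2)
Applying IC y(0) = 7:
Particular solution: y = 7e^(x²/2)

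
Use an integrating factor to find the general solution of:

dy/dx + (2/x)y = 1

Using integrating factor method:

General solution: y = (1/3)x + Cx^(-2)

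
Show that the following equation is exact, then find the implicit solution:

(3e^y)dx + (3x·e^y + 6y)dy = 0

Verify exactness: ∂M/∂y = ∂N/∂x ✓
Find F(x,y) such that ∂F/∂x = M, ∂F/∂y = N
Solution: 3x·e^y + 3y² = C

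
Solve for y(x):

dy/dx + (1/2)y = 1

Using integrating factor method:

General solution: y = 2 + Ce^(-x/2)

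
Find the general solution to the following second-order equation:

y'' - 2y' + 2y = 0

Characteristic equation: r² - 2r + 2 = 0
Roots: r = 1 ± i (complex conjugates)
General solution: y = e^x(C₁cos(x) + C₂sin(x))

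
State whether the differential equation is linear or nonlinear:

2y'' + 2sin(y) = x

Nonlinear (sin(y) is nonlinear in y)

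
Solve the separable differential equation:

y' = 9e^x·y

Separating variables and integrating:
ln|y| = 9e^x + C

General solution: y = Ce^(9e^x)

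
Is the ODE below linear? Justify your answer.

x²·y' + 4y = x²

Yes. Linear (y and its derivatives appear to the first power only, no products of y terms)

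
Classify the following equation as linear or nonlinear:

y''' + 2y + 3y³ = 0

Nonlinear (y³ term)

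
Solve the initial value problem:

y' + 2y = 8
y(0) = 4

General solution: y = 4 + Ce^(-2x)
Applying y(0) = 4: C = 4 - 4 = 0
Particular solution: y = 4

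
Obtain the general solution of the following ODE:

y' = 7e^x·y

Separating variables and integrating:
ln|y| = 7e^x + C

General solution: y = Ce^(7e^x)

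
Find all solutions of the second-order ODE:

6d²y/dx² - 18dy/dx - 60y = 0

Characteristic equation: 6r² - 18r - 60 = 0
Divide by 6: r² - 3r - 10 = 0
Roots: r = 5, -2 (distinct real)
General solution: y = C₁e^(5x) + C₂e^(-2x)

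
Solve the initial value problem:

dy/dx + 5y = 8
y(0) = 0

General solution: y = 8/5 + Ce^(-5x)
Applying y(0) = 0: C = 0 - 8/5 = -8/5
Particular solution: y = 8/5 - (8/5)e^(-5x)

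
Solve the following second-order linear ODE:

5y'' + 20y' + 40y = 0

Characteristic equation: 5r² + 20r + 40 = 0
Divide by 5: r² + 4r + 8 = 0
Roots: r = -2 ± 2i (complex conjugates)
General solution: y = e^(-2x)(C₁cos(2x) + C₂sin(2x))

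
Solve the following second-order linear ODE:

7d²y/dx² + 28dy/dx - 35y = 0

Characteristic equation: 7r² + 28r - 35 = 0
Divide by 7: r² + 4r - 5 = 0
Roots: r = 1, -5 (distinct real)
General solution: y = C₁e^x + C₂e^(-5x)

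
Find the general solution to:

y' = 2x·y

Separating variables and integrating:
ln|y| = x^2 + C

General solution: y = Ce^(x^2)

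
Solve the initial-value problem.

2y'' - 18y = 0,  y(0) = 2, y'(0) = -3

General solution: y = C₁e^(3x) + C₂e^(-3x)
Applying ICs: C₁ = 1/2, C₂ = 3/2
Particular solution: y = (1/2)e^(3x) + (3/2)e^(-3x)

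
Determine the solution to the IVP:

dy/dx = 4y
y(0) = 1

General solution: y = Ce^(4x)
Applying IC y(0) = 1:
Particular solution: y = e^(4x)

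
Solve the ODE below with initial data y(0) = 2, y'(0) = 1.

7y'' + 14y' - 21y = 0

General solution: y = C₁e^x + C₂e^(-3x)
Applying ICs: C₁ = 7/4, C₂ = 1/4
Particular solution: y = (7/4)e^x + (1/4)e^(-3x)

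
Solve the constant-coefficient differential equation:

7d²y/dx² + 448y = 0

Characteristic equation: 7r² + 448 = 0
Divide by 7: r² + 64 = 0
Roots: r = ±8i (complex conjugates)
General solution: y = C₁cos(8x) + C₂sin(8x)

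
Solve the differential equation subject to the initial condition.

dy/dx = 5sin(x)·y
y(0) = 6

General solution: y = Ce^(-5cos(x))
Applying IC y(0) = 6:
Particular solution: y = 6e^(5(1-cos(x)))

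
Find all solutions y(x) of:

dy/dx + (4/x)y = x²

Using integrating factor method:

General solution: y = (1/7)x^3 + Cx^(-4)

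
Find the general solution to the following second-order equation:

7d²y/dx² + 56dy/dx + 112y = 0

Characteristic equation: 7r² + 56r + 112 = 0
Divide by 7: r² + 8r + 16 = 0
Factored: (r + 4)² = 0
Repeated root: r = -4
General solution: y = (C₁ + C₂x)e^(-4x)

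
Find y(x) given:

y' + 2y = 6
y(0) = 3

General solution: y = 3 + Ce^(-2x)
Applying y(0) = 3: C = 3 - 3 = 0
Particular solution: y = 3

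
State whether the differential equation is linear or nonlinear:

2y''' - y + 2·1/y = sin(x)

Nonlinear (1/y term)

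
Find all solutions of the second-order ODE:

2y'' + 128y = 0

Characteristic equation: 2r² + 128 = 0
Divide by 2: r² + 64 = 0
Roots: r = ±8i (complex conjugates)
General solution: y = C₁cos(8x) + C₂sin(8x)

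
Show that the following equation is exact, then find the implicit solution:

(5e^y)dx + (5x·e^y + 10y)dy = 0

Verify exactness: ∂M/∂y = ∂N/∂x ✓
Find F(x,y) such that ∂F/∂x = M, ∂F/∂y = N
Solution: 5x·e^y + 5y² = C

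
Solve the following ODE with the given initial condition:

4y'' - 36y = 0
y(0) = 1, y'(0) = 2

General solution: y = C₁e^(3x) + C₂e^(-3x)
Applying ICs: C₁ = 5/6, C₂ = 1/6
Particular solution: y = (5/6)e^(3x) + (1/6)e^(-3x)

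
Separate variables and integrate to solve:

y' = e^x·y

Separating variables and integrating:
ln|y| = e^x + C

General solution: y = Ce^(e^x)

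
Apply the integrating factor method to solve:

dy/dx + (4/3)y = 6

Using integrating factor method:

General solution: y = 9/2 + Ce^(-4x/3)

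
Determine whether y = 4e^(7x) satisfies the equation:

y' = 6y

Verification:
y = 4e^(7x)
y' = 28e^(7x)
But 6y = 24e^(7x)
y' ≠ 6y — the derivative does not match

No, it is not a solution.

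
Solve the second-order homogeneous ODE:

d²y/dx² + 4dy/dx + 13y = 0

Characteristic equation: r² + 4r + 13 = 0
Roots: r = -2 ± 3i (complex conjugates)
General solution: y = e^(-2x)(C₁cos(3x) + C₂sin(3x))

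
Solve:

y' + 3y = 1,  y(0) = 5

General solution: y = 1/3 + Ce^(-3x)
Applying y(0) = 5: C = 5 - 1/3 = 14/3
Particular solution: y = 1/3 + (14/3)e^(-3x)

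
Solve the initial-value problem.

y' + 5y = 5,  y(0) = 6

General solution: y = 1 + Ce^(-5x)
Applying y(0) = 6: C = 6 - 1 = 5
Particular solution: y = 1 + 5e^(-5x)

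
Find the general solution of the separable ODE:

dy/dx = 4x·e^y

Separating variables and integrating:
-e^(-y) = 2x² + C

General solution: y = -ln(C - 2x²)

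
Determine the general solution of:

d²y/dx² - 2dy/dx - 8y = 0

Characteristic equation: r² - 2r - 8 = 0
Roots: r = 4, -2 (distinct real)
General solution: y = C₁e^(4x) + C₂e^(-2x)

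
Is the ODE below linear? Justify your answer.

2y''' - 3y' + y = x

Yes. Linear (y and its derivatives appear to the first power only, no products of y terms)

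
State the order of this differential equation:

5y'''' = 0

The order is 4 (highest derivative is of order 4).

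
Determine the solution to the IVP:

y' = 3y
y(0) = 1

General solution: y = Ce^(3x)
Applying IC y(0) = 1:
Particular solution: y = e^(3x)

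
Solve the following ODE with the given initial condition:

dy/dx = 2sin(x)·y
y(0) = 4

General solution: y = Ce^(-2cos(x))
Applying IC y(0) = 4:
Particular solution: y = 4e^(2(1-cos(x)))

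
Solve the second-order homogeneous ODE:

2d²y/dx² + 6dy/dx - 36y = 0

Characteristic equation: 2r² + 6r - 36 = 0
Divide by 2: r² + 3r - 18 = 0
Roots: r = 3, -6 (distinct real)
General solution: y = C₁e^(3x) + C₂e^(-6x)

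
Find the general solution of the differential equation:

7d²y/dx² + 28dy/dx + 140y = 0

Characteristic equation: 7r² + 28r + 140 = 0
Divide by 7: r² + 4r + 20 = 0
Roots: r = -2 ± 4i (complex conjugates)
General solution: y = e^(-2x)(C₁cos(4x) + C₂sin(4x))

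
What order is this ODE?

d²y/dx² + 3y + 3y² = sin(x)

The order is 2 (highest derivative is of order 2).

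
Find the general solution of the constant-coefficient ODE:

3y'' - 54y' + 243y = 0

Characteristic equation: 3r² - 54r + 243 = 0
Divide by 3: r² - 18r + 81 = 0
Factored: (r - 9)² = 0
Repeated root: r = 9
General solution: y = (C₁ + C₂x)e^(9x)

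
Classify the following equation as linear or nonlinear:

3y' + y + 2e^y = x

Nonlinear (e^y is nonlinear in y)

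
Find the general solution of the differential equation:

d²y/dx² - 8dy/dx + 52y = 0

Characteristic equation: r² - 8r + 52 = 0
Roots: r = 4 ± 6i (complex conjugates)
General solution: y = e^(4x)(C₁cos(6x) + C₂sin(6x))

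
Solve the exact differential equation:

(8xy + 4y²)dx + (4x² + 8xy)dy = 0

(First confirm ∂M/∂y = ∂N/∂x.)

Verify exactness: ∂M/∂y = ∂N/∂x ✓
Find F(x,y) such that ∂F/∂x = M, ∂F/∂y = N
Solution: 4x²y + 4xy² = C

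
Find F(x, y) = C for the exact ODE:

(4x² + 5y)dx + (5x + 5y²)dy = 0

Verify exactness: ∂M/∂y = ∂N/∂x ✓
Find F(x,y) such that ∂F/∂x = M, ∂F/∂y = N
Solution: 4x³/3 + 5xy + 5y³/3 = C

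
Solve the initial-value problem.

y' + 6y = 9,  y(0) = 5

General solution: y = 3/2 + Ce^(-6x)
Applying y(0) = 5: C = 5 - 3/2 = 7/2
Particular solution: y = 3/2 + (7/2)e^(-6x)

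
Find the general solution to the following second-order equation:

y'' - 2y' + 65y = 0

Characteristic equation: r² - 2r + 65 = 0
Roots: r = 1 ± 8i (complex conjugates)
General solution: y = e^x(C₁cos(8x) + C₂sin(8x))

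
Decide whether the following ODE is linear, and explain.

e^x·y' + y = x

Linear (y and its derivatives appear to the first power only, no products of y terms)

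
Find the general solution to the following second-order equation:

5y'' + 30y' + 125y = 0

Characteristic equation: 5r² + 30r + 125 = 0
Divide by 5: r² + 6r + 25 = 0
Roots: r = -3 ± 4i (complex conjugates)
General solution: y = e^(-3x)(C₁cos(4x) + C₂sin(4x))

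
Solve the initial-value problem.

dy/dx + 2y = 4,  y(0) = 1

General solution: y = 2 + Ce^(-2x)
Applying y(0) = 1: C = 1 - 2 = -1
Particular solution: y = 2 - e^(-2x)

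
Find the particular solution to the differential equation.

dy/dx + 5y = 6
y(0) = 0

General solution: y = 6/5 + Ce^(-5x)
Applying y(0) = 0: C = 0 - 6/5 = -6/5
Particular solution: y = 6/5 - (6/5)e^(-5x)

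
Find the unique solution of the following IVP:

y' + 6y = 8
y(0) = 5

General solution: y = 4/3 + Ce^(-6x)
Applying y(0) = 5: C = 5 - 4/3 = 11/3
Particular solution: y = 4/3 + (11/3)e^(-6x)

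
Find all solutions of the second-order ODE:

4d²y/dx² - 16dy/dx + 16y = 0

Characteristic equation: 4r² - 16r + 16 = 0
Divide by 4: r² - 4r + 4 = 0
Factored: (r - 2)² = 0
Repeated root: r = 2
General solution: y = (C₁ + C₂x)e^(2x)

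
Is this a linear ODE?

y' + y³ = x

No. Nonlinear (y³ term)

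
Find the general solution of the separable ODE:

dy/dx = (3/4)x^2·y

Separating variables and integrating:
ln|y| = x^3/4 + C

General solution: y = Ce^(x^3/4)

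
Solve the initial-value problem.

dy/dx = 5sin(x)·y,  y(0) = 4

General solution: y = Ce^(-5cos(x))
Applying IC y(0) = 4:
Particular solution: y = 4e^(5(1-cos(x)))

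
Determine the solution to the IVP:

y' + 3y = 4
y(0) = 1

General solution: y = 4/3 + Ce^(-3x)
Applying y(0) = 1: C = 1 - 4/3 = -1/3
Particular solution: y = 4/3 - (1/3)e^(-3x)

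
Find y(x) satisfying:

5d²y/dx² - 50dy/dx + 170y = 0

Characteristic equation: 5r² - 50r + 170 = 0
Divide by 5: r² - 10r + 34 = 0
Roots: r = 5 ± 3i (complex conjugates)
General solution: y = e^(5x)(C₁cos(3x) + C₂sin(3x))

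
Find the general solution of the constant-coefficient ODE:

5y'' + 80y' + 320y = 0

Characteristic equation: 5r² + 80r + 320 = 0
Divide by 5: r² + 16r + 64 = 0
Factored: (r + 8)² = 0
Repeated root: r = -8
General solution: y = (C₁ + C₂x)e^(-8x)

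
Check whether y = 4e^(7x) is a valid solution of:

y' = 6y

Verification:
y = 4e^(7x)
y' = 28e^(7x)
But 6y = 24e^(7x)
y' ≠ 6y — the derivative does not match

No, it is not a solution.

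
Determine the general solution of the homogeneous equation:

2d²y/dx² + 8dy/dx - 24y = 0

Characteristic equation: 2r² + 8r - 24 = 0
Divide by 2: r² + 4r - 12 = 0
Roots: r = 2, -6 (distinct real)
General solution: y = C₁e^(2x) + C₂e^(-6x)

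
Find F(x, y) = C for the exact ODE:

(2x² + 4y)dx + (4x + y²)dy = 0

Verify exactness: ∂M/∂y = ∂N/∂x ✓
Find F(x,y) such that ∂F/∂x = M, ∂F/∂y = N
Solution: 2x³/3 + 4xy + y³/3 = C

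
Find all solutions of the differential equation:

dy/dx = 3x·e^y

Separating variables and integrating:
-e^(-y) = 3x²/2 + C

General solution: y = -ln(C - 3x²/2)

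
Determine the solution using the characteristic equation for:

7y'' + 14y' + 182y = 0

Characteristic equation: 7r² + 14r + 182 = 0
Divide by 7: r² + 2r + 26 = 0
Roots: r = -1 ± 5i (complex conjugates)
General solution: y = e^(-x)(C₁cos(5x) + C₂sin(5x))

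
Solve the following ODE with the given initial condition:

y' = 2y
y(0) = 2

General solution: y = Ce^(2x)
Applying IC y(0) = 2:
Particular solution: y = 2e^(2x)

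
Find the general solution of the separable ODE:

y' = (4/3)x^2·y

Separating variables and integrating:
ln|y| = 4x^3/9 + C

General solution: y = Ce^(4x^3/9)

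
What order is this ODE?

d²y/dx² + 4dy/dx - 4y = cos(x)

The order is 2 (highest derivative is of order 2).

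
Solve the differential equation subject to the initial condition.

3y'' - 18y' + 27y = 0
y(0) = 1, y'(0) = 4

General solution: y = (C₁ + C₂x)e^(3x)
Repeated root r = 3
Applying ICs: C₁ = 1, C₂ = 1
Particular solution: y = (1 + x)e^(3x)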